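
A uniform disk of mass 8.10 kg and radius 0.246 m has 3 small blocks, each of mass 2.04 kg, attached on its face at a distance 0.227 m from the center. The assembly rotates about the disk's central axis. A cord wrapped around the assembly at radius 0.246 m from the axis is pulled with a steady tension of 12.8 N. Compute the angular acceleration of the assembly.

I_disk = ½MR² = ½(8.10)(0.246)² = 0.2451 kg·m².
I_blocks = 3·m·r² = 3(2.04)(0.227)² = 0.3154 kg·m².
Total I = 0.5604 kg·m².
τ = F r = (12.8)(0.246) = 3.149 N·m.
α = τ/I = 3.149/0.5604 = 5.618 rad/s².

α ≈ 5.62 rad/s²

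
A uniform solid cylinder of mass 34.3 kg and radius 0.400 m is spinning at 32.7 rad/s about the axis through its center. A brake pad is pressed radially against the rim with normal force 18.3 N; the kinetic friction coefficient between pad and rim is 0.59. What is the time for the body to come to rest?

I = ½MR² = (1/2)(34.3)(0.400)² = 2.744 kg·m².
Friction force f = μN = (0.59)(18.3) = 10.80 N at the rim; torque magnitude τ = fR = 4.319 N·m, opposing ω.
|α| = τ/I = 4.319/2.744 = 1.574 rad/s² (deceleration).
0 = ω₀ − |α|t ⇒ t = ω₀/|α| = 32.7/1.574 = 20.78 s.

t ≈ 20.8 s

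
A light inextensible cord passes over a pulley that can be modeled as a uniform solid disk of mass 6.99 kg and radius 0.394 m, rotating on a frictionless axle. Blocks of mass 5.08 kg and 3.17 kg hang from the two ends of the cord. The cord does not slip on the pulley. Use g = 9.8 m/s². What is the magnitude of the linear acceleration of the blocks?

I = ½MR² = (1/2)(6.99)(0.394)² = 0.5425 kg·m².
Heavier block: m₁g − T₁ = m₁a. Lighter block: T₂ − m₂g = m₂a.
Pulley: (T₁ − T₂)R = Iα = I(a/R), so T₁ − T₂ = (I/R²)a = (1/2)M_p a = 3.495·a.
Adding the three: (m₁ − m₂)g = (m₁ + m₂ + 3.495)a, so a = (5.08 − 3.17)(9.8)/(5.08 + 3.17 + 3.495) = 1.594 m/s².

a ≈ 1.59 m/s²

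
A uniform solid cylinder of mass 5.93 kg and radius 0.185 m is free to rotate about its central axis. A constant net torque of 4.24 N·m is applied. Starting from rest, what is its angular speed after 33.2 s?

ω ≈ 1390 rad/s

I = ½MR² = (1/2)(5.93)(0.185)² = 0.1015 kg·m².
α = τ/I = 4.24/0.1015 = 41.78 rad/s².
ω = ω₀ + αt = 0 + (41.78)(33.2) = 1387 rad/s.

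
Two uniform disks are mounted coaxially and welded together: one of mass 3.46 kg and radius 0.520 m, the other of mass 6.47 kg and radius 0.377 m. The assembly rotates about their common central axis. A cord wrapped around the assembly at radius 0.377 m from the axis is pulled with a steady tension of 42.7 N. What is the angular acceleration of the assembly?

α ≈ 17.4 rad/s²

I = ½M₁R₁² + ½M₂R₂² = ½(3.46)(0.520)² + ½(6.47)(0.377)² = 0.9276 kg·m².
τ = F r = (42.7)(0.377) = 16.10 N·m.
α = τ/I = 16.10/0.9276 = 17.35 rad/s².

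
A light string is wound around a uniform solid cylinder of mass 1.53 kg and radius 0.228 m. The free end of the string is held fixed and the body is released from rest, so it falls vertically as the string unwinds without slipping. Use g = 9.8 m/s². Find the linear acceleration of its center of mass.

Translation: Mg − T = Ma. Rotation about the center: TR = Iα with I = ½MR².
With a = αR: T = (I/R²)a = (1/2)M a, so Mg = (1 + 0.5000)Ma.
a = g/(1 + 0.5000) = 9.8/1.500 = 6.533 m/s².

a ≈ 6.53 m/s²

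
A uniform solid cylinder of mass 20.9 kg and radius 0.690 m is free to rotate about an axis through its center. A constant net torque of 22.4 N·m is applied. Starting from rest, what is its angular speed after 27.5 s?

I = ½MR² = (1/2)(20.9)(0.690)² = 4.975 kg·m².
α = τ/I = 22.4/4.975 = 4.502 rad/s².
ω = ω₀ + αt = 0 + (4.502)(27.5) = 123.8 rad/s.

ω ≈ 124 rad/s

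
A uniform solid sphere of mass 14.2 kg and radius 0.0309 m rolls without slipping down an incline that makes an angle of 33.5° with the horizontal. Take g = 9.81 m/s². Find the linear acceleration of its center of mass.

Translation along the incline: Mg sinθ − f = Ma.
Rotation about the center: fR = Iα with I = (2/5)MR². No-slip gives a = αR, so f = (I/R²)a = (2/5)M a.
Substituting: Mg sinθ = (1 + 0.4000)Ma, so a = g sinθ/(1 + 0.4000) = (9.81) sin 33.5° / 1.400 = 3.868 m/s².

a ≈ 3.87 m/s²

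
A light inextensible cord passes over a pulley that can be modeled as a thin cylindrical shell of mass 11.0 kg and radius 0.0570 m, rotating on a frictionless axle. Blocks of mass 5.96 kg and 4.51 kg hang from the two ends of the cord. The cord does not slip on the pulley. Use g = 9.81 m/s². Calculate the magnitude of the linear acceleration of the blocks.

a ≈ 0.663 m/s²

I = MR² = (11.0)(0.0570)² = 0.03574 kg·m².
Heavier block: m₁g − T₁ = m₁a. Lighter block: T₂ − m₂g = m₂a.
Pulley: (T₁ − T₂)R = Iα = I(a/R), so T₁ − T₂ = (I/R²)a = 1·M_p a = 11.00·a.
Adding the three: (m₁ − m₂)g = (m₁ + m₂ + 11.00)a, so a = (5.96 − 4.51)(9.81)/(5.96 + 4.51 + 11.00) = 0.6625 m/s².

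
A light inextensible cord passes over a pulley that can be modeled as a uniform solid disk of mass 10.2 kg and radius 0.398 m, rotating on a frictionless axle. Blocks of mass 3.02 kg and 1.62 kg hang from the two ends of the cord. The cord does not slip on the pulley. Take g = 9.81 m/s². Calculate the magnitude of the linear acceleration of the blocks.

I = ½MR² = (1/2)(10.2)(0.398)² = 0.8079 kg·m².
Heavier block: m₁g − T₁ = m₁a. Lighter block: T₂ − m₂g = m₂a.
Pulley: (T₁ − T₂)R = Iα = I(a/R), so T₁ − T₂ = (I/R²)a = (1/2)M_p a = 5.100·a.
Adding the three: (m₁ − m₂)g = (m₁ + m₂ + 5.100)a, so a = (3.02 − 1.62)(9.81)/(3.02 + 1.62 + 5.100) = 1.410 m/s².

a ≈ 1.41 m/s²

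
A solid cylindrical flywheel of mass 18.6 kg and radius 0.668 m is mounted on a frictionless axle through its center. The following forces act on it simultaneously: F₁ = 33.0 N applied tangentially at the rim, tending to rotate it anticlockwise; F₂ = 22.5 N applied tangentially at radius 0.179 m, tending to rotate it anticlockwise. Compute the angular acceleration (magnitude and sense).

I = ½MR² = (1/2)(18.6)(0.668)² = 4.150 kg·m².
Taking anticlockwise as positive: τ₁ = +(33.0)(0.668) = +22.04 N·m; τ₂ = +(22.5)(0.179) = +4.027 N·m.
Net torque τ = 26.07 N·m.
α = τ/I = 26.07/4.150 = 6.282 rad/s².

α ≈ 6.28 rad/s², anticlockwise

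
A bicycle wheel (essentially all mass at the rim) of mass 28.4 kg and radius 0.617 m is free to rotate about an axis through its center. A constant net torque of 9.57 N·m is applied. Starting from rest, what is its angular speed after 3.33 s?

ω ≈ 2.95 rad/s

I = MR² = (28.4)(0.617)² = 10.81 kg·m².
α = τ/I = 9.57/10.81 = 0.8852 rad/s².
ω = ω₀ + αt = 0 + (0.8852)(3.33) = 2.948 rad/s.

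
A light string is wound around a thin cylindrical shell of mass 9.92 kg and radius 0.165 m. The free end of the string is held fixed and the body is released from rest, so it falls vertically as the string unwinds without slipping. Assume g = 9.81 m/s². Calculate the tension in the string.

Translation: Mg − T = Ma. Rotation about the center: TR = Iα with I = MR².
With a = αR: T = (I/R²)a = M a, so Mg = (1 + 1.000)Ma.
a = g/(1 + 1.000) = 9.81/2.000 = 4.905 m/s².
T = 1.000·M·a = (1.000)(9.92)(4.905) = 48.66 N.

T ≈ 48.7 N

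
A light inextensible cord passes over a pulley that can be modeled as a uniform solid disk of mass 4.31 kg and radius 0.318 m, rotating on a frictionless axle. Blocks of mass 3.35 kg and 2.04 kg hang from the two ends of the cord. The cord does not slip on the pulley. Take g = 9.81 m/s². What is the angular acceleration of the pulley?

I = ½MR² = (1/2)(4.31)(0.318)² = 0.2179 kg·m².
Heavier block: m₁g − T₁ = m₁a. Lighter block: T₂ − m₂g = m₂a.
Pulley: (T₁ − T₂)R = Iα = I(a/R), so T₁ − T₂ = (I/R²)a = (1/2)M_p a = 2.155·a.
Adding the three: (m₁ − m₂)g = (m₁ + m₂ + 2.155)a, so a = (3.35 − 2.04)(9.81)/(3.35 + 2.04 + 2.155) = 1.703 m/s².
α = a/R = 1.703/0.318 = 5.356 rad/s².

α ≈ 5.36 rad/s²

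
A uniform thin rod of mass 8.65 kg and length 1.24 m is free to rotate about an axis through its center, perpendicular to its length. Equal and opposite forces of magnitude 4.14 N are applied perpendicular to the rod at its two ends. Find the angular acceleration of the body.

I = (1/12)ML² = (1/12)(8.65)(1.24)² = 1.108 kg·m².
The couple gives τ = F·(L/2) + F·(L/2) = F L = (4.14)(1.24) = 5.134 N·m.
Newton's second law for rotation, τ = Iα, gives α = τ/I = 5.134/1.108 = 4.632 rad/s².

α ≈ 4.63 rad/s²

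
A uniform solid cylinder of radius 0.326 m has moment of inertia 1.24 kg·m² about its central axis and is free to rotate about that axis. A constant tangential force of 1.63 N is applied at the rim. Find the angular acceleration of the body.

α ≈ 0.429 rad/s²

τ = F R = (1.63)(0.326) = 0.5314 N·m.
Newton's second law for rotation, τ = Iα, gives α = τ/I = 0.5314/1.240 = 0.4285 rad/s².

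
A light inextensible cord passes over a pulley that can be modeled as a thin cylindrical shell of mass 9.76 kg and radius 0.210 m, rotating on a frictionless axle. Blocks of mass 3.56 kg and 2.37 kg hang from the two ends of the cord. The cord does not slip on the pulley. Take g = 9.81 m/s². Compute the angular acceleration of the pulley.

α ≈ 3.54 rad/s²

I = MR² = (9.76)(0.210)² = 0.4304 kg·m².
Heavier block: m₁g − T₁ = m₁a. Lighter block: T₂ − m₂g = m₂a.
Pulley: (T₁ − T₂)R = Iα = I(a/R), so T₁ − T₂ = (I/R²)a = 1·M_p a = 9.760·a.
Adding the three: (m₁ − m₂)g = (m₁ + m₂ + 9.760)a, so a = (3.56 − 2.37)(9.81)/(3.56 + 2.37 + 9.760) = 0.7440 m/s².
α = a/R = 0.7440/0.210 = 3.543 rad/s².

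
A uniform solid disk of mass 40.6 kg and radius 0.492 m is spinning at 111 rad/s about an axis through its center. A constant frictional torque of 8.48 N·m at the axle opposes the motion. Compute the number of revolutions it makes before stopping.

I = ½MR² = (1/2)(40.6)(0.492)² = 4.914 kg·m².
The net torque has magnitude 8.48 N·m, opposing ω.
|α| = τ/I = 8.480/4.914 = 1.726 rad/s² (deceleration).
ω² = ω₀² − 2|α|θ with ω = 0 ⇒ θ = ω₀²/(2|α|) = 3570 rad = 568.2 rev.

≈ 568 revolutions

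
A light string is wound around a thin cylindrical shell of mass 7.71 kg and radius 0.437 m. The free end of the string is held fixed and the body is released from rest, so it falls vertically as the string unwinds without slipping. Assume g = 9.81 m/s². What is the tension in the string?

T ≈ 37.8 N

Translation: Mg − T = Ma. Rotation about the center: TR = Iα with I = MR².
With a = αR: T = (I/R²)a = M a, so Mg = (1 + 1.000)Ma.
a = g/(1 + 1.000) = 9.81/2.000 = 4.905 m/s².
T = 1.000·M·a = (1.000)(7.71)(4.905) = 37.82 N.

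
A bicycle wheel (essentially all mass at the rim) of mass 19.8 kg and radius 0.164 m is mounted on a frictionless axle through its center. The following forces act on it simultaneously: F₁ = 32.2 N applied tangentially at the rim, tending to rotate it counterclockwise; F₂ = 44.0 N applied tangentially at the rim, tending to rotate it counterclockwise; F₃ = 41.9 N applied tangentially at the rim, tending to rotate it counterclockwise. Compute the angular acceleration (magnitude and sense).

I = MR² = (19.8)(0.164)² = 0.5325 kg·m².
Taking counterclockwise as positive: τ₁ = +(32.2)(0.164) = +5.281 N·m; τ₂ = +(44.0)(0.164) = +7.216 N·m; τ₃ = +(41.9)(0.164) = +6.872 N·m.
Net torque τ = 19.37 N·m.
α = τ/I = 19.37/0.5325 = 36.37 rad/s².

α ≈ 36.4 rad/s², counterclockwise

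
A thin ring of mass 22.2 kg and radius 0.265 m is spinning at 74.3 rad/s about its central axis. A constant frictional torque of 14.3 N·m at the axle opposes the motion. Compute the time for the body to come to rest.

t ≈ 8.10 s

I = MR² = (22.2)(0.265)² = 1.559 kg·m².
The net torque has magnitude 14.3 N·m, opposing ω.
|α| = τ/I = 14.30/1.559 = 9.173 rad/s² (deceleration).
0 = ω₀ − |α|t ⇒ t = ω₀/|α| = 74.3/9.173 = 8.100 s.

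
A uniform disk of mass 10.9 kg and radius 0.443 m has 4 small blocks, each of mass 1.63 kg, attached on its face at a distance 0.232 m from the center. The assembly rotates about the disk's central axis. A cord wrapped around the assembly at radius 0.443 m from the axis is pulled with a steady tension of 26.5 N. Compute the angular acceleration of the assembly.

α ≈ 8.26 rad/s²

I_disk = ½MR² = ½(10.9)(0.443)² = 1.070 kg·m².
I_blocks = 4·m·r² = 4(1.63)(0.232)² = 0.3509 kg·m².
Total I = 1.420 kg·m².
τ = F r = (26.5)(0.443) = 11.74 N·m.
α = τ/I = 11.74/1.420 = 8.264 rad/s².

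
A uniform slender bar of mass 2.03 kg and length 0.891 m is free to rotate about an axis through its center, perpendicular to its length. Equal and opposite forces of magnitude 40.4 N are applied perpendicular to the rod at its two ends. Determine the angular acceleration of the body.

α ≈ 268 rad/s²

I = (1/12)ML² = (1/12)(2.03)(0.891)² = 0.1343 kg·m².
The couple gives τ = F·(L/2) + F·(L/2) = F L = (40.4)(0.891) = 36.00 N·m.
From τ = Iα: α = 36.00/0.1343 = 268.0 rad/s².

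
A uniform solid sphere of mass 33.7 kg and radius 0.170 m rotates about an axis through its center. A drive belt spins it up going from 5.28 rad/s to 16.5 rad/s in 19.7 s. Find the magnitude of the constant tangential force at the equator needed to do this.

I = (2/5)MR² = (2/5)(33.7)(0.170)² = 0.3896 kg·m².
α = Δω/Δt = (16.5 − 5.28)/19.7 = 0.5695 rad/s².
The required torque is τ = Iα = (0.3896)(0.5695) = 0.2219 N·m.
A tangential force at the equator gives τ = FR, so F = τ/R = 0.2219/0.170 = 1.305 N.

F ≈ 1.31 N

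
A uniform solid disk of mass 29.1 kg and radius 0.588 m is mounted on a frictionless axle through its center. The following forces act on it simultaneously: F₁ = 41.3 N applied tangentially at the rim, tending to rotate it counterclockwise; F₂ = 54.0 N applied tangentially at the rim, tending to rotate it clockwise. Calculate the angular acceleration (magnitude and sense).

α ≈ 1.48 rad/s², clockwise

I = ½MR² = (1/2)(29.1)(0.588)² = 5.031 kg·m².
Taking counterclockwise as positive: τ₁ = +(41.3)(0.588) = +24.28 N·m; τ₂ = −(54.0)(0.588) = −31.75 N·m.
Net torque τ = -7.468 N·m.
α = τ/I = -7.468/5.031 = -1.484 rad/s².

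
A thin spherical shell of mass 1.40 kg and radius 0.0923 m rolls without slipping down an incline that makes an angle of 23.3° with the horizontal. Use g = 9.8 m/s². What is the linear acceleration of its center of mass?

Translation along the incline: Mg sinθ − f = Ma.
Rotation about the center: fR = Iα with I = (2/3)MR². No-slip gives a = αR, so f = (I/R²)a = (2/3)M a.
Substituting: Mg sinθ = (1 + 0.6667)Ma, so a = g sinθ/(1 + 0.6667) = (9.8) sin 23.3° / 1.667 = 2.326 m/s².

a ≈ 2.33 m/s²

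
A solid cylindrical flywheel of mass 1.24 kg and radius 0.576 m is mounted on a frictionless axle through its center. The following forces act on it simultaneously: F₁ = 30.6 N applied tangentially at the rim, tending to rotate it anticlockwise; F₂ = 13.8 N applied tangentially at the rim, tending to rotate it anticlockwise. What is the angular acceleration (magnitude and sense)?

I = ½MR² = (1/2)(1.24)(0.576)² = 0.2057 kg·m².
Taking anticlockwise as positive: τ₁ = +(30.6)(0.576) = +17.63 N·m; τ₂ = +(13.8)(0.576) = +7.949 N·m.
Net torque τ = 25.57 N·m.
α = τ/I = 25.57/0.2057 = 124.3 rad/s².

α ≈ 124 rad/s², anticlockwise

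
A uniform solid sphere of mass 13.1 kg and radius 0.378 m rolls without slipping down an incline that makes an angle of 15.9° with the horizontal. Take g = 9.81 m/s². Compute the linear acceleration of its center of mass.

Translation along the incline: Mg sinθ − f = Ma.
Rotation about the center: fR = Iα with I = (2/5)MR². No-slip gives a = αR, so f = (I/R²)a = (2/5)M a.
Substituting: Mg sinθ = (1 + 0.4000)Ma, so a = g sinθ/(1 + 0.4000) = (9.81) sin 15.9° / 1.400 = 1.920 m/s².

a ≈ 1.92 m/s²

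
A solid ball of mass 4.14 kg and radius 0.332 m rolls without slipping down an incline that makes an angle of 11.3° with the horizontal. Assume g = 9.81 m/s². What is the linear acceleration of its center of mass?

a ≈ 1.37 m/s²

Translation along the incline: Mg sinθ − f = Ma.
Rotation about the center: fR = Iα with I = (2/5)MR². No-slip gives a = αR, so f = (I/R²)a = (2/5)M a.
Substituting: Mg sinθ = (1 + 0.4000)Ma, so a = g sinθ/(1 + 0.4000) = (9.81) sin 11.3° / 1.400 = 1.373 m/s².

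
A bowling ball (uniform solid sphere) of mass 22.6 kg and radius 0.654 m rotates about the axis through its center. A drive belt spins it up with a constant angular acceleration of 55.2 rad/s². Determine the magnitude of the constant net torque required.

τ ≈ 213 N·m

I = (2/5)MR² = (2/5)(22.6)(0.654)² = 3.867 kg·m².
τ = Iα = (3.867)(55.20) = 213.4 N·m.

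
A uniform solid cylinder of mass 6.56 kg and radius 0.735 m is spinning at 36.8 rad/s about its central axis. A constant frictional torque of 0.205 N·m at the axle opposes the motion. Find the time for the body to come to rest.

I = ½MR² = (1/2)(6.56)(0.735)² = 1.772 kg·m².
The net torque has magnitude 0.205 N·m, opposing ω.
|α| = τ/I = 0.2050/1.772 = 0.1157 rad/s² (deceleration).
0 = ω₀ − |α|t ⇒ t = ω₀/|α| = 36.8/0.1157 = 318.1 s.

t ≈ 318 s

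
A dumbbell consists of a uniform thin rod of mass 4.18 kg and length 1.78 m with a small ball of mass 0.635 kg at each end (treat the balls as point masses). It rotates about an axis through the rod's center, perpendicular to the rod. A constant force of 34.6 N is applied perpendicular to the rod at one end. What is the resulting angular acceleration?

I_rod = (1/12)ML² = (1/12)(4.18)(1.78)² = 1.104 kg·m².
I_balls = 2·m·(L/2)² = 2(0.635)(0.8900)² = 1.006 kg·m².
Total I = 2.110 kg·m².
τ = F·(L/2) = (34.6)(0.890) = 30.79 N·m.
α = τ/I = 30.79/2.110 = 14.60 rad/s².

α ≈ 14.6 rad/s²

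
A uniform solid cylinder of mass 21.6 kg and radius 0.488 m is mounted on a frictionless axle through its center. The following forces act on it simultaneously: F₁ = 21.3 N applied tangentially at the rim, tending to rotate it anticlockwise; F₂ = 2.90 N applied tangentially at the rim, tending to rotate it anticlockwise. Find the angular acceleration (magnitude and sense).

I = ½MR² = (1/2)(21.6)(0.488)² = 2.572 kg·m².
Taking anticlockwise as positive: τ₁ = +(21.3)(0.488) = +10.39 N·m; τ₂ = +(2.90)(0.488) = +1.415 N·m.
Net torque τ = 11.81 N·m.
α = τ/I = 11.81/2.572 = 4.592 rad/s².

α ≈ 4.59 rad/s², anticlockwise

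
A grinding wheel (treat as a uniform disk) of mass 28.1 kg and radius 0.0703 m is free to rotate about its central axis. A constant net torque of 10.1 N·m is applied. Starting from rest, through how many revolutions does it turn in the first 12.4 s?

≈ 1780 revolutions

I = ½MR² = (1/2)(28.1)(0.0703)² = 0.06944 kg·m².
α = τ/I = 10.1/0.06944 = 145.5 rad/s².
θ = ½αt² = ½(145.5)(12.4)² = 11180 rad.
Revolutions = θ/(2π) = 1780.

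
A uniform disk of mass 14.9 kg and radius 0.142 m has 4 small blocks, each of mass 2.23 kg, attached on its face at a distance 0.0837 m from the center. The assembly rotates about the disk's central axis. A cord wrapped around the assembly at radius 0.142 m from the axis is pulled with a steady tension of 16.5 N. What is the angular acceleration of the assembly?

I_disk = ½MR² = ½(14.9)(0.142)² = 0.1502 kg·m².
I_blocks = 4·m·r² = 4(2.23)(0.0837)² = 0.06249 kg·m².
Total I = 0.2127 kg·m².
τ = F r = (16.5)(0.142) = 2.343 N·m.
α = τ/I = 2.343/0.2127 = 11.01 rad/s².

α ≈ 11.0 rad/s²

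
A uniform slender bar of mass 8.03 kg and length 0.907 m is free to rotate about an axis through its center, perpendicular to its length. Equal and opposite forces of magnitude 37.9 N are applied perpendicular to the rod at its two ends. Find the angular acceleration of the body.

I = (1/12)ML² = (1/12)(8.03)(0.907)² = 0.5505 kg·m².
The couple gives τ = F·(L/2) + F·(L/2) = F L = (37.9)(0.907) = 34.38 N·m.
From τ = Iα: α = 34.38/0.5505 = 62.44 rad/s².

α ≈ 62.4 rad/s²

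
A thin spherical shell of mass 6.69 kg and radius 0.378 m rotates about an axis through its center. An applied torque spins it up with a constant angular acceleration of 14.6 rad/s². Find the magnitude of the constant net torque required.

I = (2/3)MR² = (2/3)(6.69)(0.378)² = 0.6373 kg·m².
τ = Iα = (0.6373)(14.60) = 9.304 N·m.

τ ≈ 9.30 N·m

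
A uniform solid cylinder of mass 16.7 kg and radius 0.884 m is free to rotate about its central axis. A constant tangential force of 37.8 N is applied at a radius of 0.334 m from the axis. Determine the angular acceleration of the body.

I = ½MR² = (1/2)(16.7)(0.884)² = 6.525 kg·m².
τ = F·r = (37.8)(0.334) = 12.63 N·m.
From τ = Iα: α = 12.63/6.525 = 1.935 rad/s².

α ≈ 1.93 rad/s²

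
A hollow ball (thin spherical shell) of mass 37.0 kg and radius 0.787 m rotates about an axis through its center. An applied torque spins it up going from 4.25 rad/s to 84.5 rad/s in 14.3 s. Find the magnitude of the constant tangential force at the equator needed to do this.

I = (2/3)MR² = (2/3)(37.0)(0.787)² = 15.28 kg·m².
α = Δω/Δt = (84.5 − 4.25)/14.3 = 5.612 rad/s².
The required torque is τ = Iα = (15.28)(5.612) = 85.74 N·m.
A tangential force at the equator gives τ = FR, so F = τ/R = 85.74/0.787 = 108.9 N.

F ≈ 109 N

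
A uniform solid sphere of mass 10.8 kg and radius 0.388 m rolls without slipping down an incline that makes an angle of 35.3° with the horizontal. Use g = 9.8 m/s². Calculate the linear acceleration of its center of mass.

a ≈ 4.05 m/s²

Translation along the incline: Mg sinθ − f = Ma.
Rotation about the center: fR = Iα with I = (2/5)MR². No-slip gives a = αR, so f = (I/R²)a = (2/5)M a.
Substituting: Mg sinθ = (1 + 0.4000)Ma, so a = g sinθ/(1 + 0.4000) = (9.8) sin 35.3° / 1.400 = 4.045 m/s².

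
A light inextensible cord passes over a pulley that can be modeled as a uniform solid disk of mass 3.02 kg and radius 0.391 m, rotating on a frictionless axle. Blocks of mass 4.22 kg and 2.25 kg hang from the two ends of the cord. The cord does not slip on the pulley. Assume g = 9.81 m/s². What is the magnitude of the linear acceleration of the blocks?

I = ½MR² = (1/2)(3.02)(0.391)² = 0.2309 kg·m².
Heavier block: m₁g − T₁ = m₁a. Lighter block: T₂ − m₂g = m₂a.
Pulley: (T₁ − T₂)R = Iα = I(a/R), so T₁ − T₂ = (I/R²)a = (1/2)M_p a = 1.510·a.
Adding the three: (m₁ − m₂)g = (m₁ + m₂ + 1.510)a, so a = (4.22 − 2.25)(9.81)/(4.22 + 2.25 + 1.510) = 2.422 m/s².

a ≈ 2.42 m/s²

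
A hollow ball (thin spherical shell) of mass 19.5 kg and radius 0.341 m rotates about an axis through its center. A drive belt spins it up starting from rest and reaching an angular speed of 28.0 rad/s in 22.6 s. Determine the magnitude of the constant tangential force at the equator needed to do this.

I = (2/3)MR² = (2/3)(19.5)(0.341)² = 1.512 kg·m².
α = Δω/Δt = (28.0 − 0)/22.6 = 1.239 rad/s².
The required torque is τ = Iα = (1.512)(1.239) = 1.873 N·m.
A tangential force at the equator gives τ = FR, so F = τ/R = 1.873/0.341 = 5.492 N.

F ≈ 5.49 N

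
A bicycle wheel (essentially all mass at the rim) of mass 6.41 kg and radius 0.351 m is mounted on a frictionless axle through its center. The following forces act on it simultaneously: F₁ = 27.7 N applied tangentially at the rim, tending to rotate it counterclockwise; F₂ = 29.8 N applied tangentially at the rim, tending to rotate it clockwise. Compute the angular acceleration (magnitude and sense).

α ≈ 0.933 rad/s², clockwise

I = MR² = (6.41)(0.351)² = 0.7897 kg·m².
Taking counterclockwise as positive: τ₁ = +(27.7)(0.351) = +9.723 N·m; τ₂ = −(29.8)(0.351) = −10.46 N·m.
Net torque τ = -0.7371 N·m.
α = τ/I = -0.7371/0.7897 = -0.9334 rad/s².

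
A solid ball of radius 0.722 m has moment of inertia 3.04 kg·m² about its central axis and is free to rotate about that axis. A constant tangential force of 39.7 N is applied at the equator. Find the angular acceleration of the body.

α ≈ 9.43 rad/s²

τ = F R = (39.7)(0.722) = 28.66 N·m.
From τ = Iα: α = 28.66/3.040 = 9.429 rad/s².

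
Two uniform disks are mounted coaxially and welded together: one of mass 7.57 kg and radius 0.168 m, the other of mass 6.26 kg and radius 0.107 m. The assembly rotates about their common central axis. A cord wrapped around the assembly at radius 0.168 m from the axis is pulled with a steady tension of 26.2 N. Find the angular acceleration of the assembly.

I = ½M₁R₁² + ½M₂R₂² = ½(7.57)(0.168)² + ½(6.26)(0.107)² = 0.1427 kg·m².
τ = F r = (26.2)(0.168) = 4.402 N·m.
α = τ/I = 4.402/0.1427 = 30.85 rad/s².

α ≈ 30.9 rad/s²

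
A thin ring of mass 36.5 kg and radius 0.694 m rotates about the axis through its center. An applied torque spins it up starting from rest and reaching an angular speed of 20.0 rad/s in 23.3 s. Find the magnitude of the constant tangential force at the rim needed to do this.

I = MR² = (36.5)(0.694)² = 17.58 kg·m².
α = Δω/Δt = (20.0 − 0)/23.3 = 0.8584 rad/s².
The required torque is τ = Iα = (17.58)(0.8584) = 15.09 N·m.
A tangential force at the rim gives τ = FR, so F = τ/R = 15.09/0.694 = 21.74 N.

F ≈ 21.7 N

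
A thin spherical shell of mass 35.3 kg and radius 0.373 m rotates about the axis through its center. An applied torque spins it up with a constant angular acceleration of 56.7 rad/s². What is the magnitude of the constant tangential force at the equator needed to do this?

I = (2/3)MR² = (2/3)(35.3)(0.373)² = 3.274 kg·m².
The required torque is τ = Iα = (3.274)(56.70) = 185.6 N·m.
A tangential force at the equator gives τ = FR, so F = τ/R = 185.6/0.373 = 497.7 N.

F ≈ 498 N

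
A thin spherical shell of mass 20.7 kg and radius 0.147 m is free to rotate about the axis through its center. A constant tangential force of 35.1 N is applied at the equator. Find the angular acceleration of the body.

α ≈ 17.3 rad/s²

I = (2/3)MR² = (2/3)(20.7)(0.147)² = 0.2982 kg·m².
τ = F R = (35.1)(0.147) = 5.160 N·m.
Newton's second law for rotation, τ = Iα, gives α = τ/I = 5.160/0.2982 = 17.30 rad/s².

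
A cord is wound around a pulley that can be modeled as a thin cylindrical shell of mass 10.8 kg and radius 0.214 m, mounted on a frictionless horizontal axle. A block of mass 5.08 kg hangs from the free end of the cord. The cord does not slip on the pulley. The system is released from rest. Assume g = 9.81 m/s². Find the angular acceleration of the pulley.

α ≈ 14.7 rad/s²

I = MR² = (10.8)(0.214)² = 0.4946 kg·m².
Block: mg − T = ma. Pulley: TR = Iα. No-slip: a = αR, so T = (I/R²)a = 10.80·a.
Then mg = (m + 10.80)a, so a = (5.08)(9.81)/(5.08 + 10.80) = 3.138 m/s².
α = a/R = 3.138/0.214 = 14.66 rad/s².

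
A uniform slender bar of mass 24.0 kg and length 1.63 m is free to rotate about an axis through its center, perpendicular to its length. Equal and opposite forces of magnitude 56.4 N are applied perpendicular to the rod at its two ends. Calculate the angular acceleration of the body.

α ≈ 17.3 rad/s²

I = (1/12)ML² = (1/12)(24.0)(1.63)² = 5.314 kg·m².
The couple gives τ = F·(L/2) + F·(L/2) = F L = (56.4)(1.63) = 91.93 N·m.
Newton's second law for rotation, τ = Iα, gives α = τ/I = 91.93/5.314 = 17.30 rad/s².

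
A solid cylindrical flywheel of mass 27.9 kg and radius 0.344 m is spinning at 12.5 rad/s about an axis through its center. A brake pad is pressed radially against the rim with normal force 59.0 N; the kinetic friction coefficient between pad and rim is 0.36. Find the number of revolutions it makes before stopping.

≈ 2.81 revolutions

I = ½MR² = (1/2)(27.9)(0.344)² = 1.651 kg·m².
Friction force f = μN = (0.36)(59.0) = 21.24 N at the rim; torque magnitude τ = fR = 7.307 N·m, opposing ω.
|α| = τ/I = 7.307/1.651 = 4.426 rad/s² (deceleration).
ω² = ω₀² − 2|α|θ with ω = 0 ⇒ θ = ω₀²/(2|α|) = 17.65 rad = 2.809 rev.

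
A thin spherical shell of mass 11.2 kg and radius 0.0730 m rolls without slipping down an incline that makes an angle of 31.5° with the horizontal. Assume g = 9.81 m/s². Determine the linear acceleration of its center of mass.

a ≈ 3.08 m/s²

Translation along the incline: Mg sinθ − f = Ma.
Rotation about the center: fR = Iα with I = (2/3)MR². No-slip gives a = αR, so f = (I/R²)a = (2/3)M a.
Substituting: Mg sinθ = (1 + 0.6667)Ma, so a = g sinθ/(1 + 0.6667) = (9.81) sin 31.5° / 1.667 = 3.075 m/s².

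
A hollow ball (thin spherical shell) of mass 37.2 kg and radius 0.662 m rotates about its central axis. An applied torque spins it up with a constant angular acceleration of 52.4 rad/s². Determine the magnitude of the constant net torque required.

τ ≈ 570 N·m

I = (2/3)MR² = (2/3)(37.2)(0.662)² = 10.87 kg·m².
τ = Iα = (10.87)(52.40) = 569.5 N·m.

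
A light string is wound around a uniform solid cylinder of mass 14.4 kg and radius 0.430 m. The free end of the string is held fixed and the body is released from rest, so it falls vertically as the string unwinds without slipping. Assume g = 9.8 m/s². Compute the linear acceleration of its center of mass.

a ≈ 6.53 m/s²

Translation: Mg − T = Ma. Rotation about the center: TR = Iα with I = ½MR².
With a = αR: T = (I/R²)a = (1/2)M a, so Mg = (1 + 0.5000)Ma.
a = g/(1 + 0.5000) = 9.8/1.500 = 6.533 m/s².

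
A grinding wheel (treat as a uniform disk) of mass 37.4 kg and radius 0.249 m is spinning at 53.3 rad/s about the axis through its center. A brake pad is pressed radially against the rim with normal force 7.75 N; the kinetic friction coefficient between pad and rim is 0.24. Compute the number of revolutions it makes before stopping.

I = ½MR² = (1/2)(37.4)(0.249)² = 1.159 kg·m².
Friction force f = μN = (0.24)(7.75) = 1.860 N at the rim; torque magnitude τ = fR = 0.4631 N·m, opposing ω.
|α| = τ/I = 0.4631/1.159 = 0.3995 rad/s² (deceleration).
ω² = ω₀² − 2|α|θ with ω = 0 ⇒ θ = ω₀²/(2|α|) = 3556 rad = 565.9 rev.

≈ 566 revolutions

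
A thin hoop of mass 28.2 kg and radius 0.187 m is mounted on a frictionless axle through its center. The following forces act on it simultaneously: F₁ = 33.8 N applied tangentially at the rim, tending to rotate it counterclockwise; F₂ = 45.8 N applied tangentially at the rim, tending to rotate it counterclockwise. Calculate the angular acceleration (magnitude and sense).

I = MR² = (28.2)(0.187)² = 0.9861 kg·m².
Taking counterclockwise as positive: τ₁ = +(33.8)(0.187) = +6.321 N·m; τ₂ = +(45.8)(0.187) = +8.565 N·m.
Net torque τ = 14.89 N·m.
α = τ/I = 14.89/0.9861 = 15.09 rad/s².

α ≈ 15.1 rad/s², counterclockwise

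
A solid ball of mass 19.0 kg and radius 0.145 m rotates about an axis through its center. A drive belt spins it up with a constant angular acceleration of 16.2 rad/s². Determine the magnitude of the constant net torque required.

I = (2/5)MR² = (2/5)(19.0)(0.145)² = 0.1598 kg·m².
τ = Iα = (0.1598)(16.20) = 2.589 N·m.

τ ≈ 2.59 N·m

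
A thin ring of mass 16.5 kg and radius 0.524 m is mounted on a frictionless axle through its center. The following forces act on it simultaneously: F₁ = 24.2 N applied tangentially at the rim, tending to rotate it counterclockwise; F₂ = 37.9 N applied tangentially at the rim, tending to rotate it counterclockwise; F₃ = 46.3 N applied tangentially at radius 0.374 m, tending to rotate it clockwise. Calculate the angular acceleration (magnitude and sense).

α ≈ 3.36 rad/s², counterclockwise

I = MR² = (16.5)(0.524)² = 4.531 kg·m².
Taking counterclockwise as positive: τ₁ = +(24.2)(0.524) = +12.68 N·m; τ₂ = +(37.9)(0.524) = +19.86 N·m; τ₃ = −(46.3)(0.374) = −17.32 N·m.
Net torque τ = 15.22 N·m.
α = τ/I = 15.22/4.531 = 3.360 rad/s².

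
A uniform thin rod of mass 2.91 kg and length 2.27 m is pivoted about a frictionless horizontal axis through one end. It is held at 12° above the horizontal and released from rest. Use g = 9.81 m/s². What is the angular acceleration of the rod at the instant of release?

About the pivot, I = (1/3)ML² = (1/3)(2.91)(2.27)² = 4.998 kg·m².
The weight acts at the center, a distance L/2 = 1.135 m from the pivot; τ = Mg(L/2) cos 12° = 31.69 N·m.
α = τ/I = 31.69/4.998 = 6.341 rad/s².
(Equivalently α = (3g/(2L)) cos 12° = 6.341 rad/s².)

α ≈ 6.34 rad/s²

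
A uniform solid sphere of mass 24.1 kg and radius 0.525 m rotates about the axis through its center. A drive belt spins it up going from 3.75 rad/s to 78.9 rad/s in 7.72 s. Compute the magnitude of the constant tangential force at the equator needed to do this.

F ≈ 49.3 N

I = (2/5)MR² = (2/5)(24.1)(0.525)² = 2.657 kg·m².
α = Δω/Δt = (78.9 − 3.75)/7.72 = 9.734 rad/s².
The required torque is τ = Iα = (2.657)(9.734) = 25.86 N·m.
A tangential force at the equator gives τ = FR, so F = τ/R = 25.86/0.525 = 49.27 N.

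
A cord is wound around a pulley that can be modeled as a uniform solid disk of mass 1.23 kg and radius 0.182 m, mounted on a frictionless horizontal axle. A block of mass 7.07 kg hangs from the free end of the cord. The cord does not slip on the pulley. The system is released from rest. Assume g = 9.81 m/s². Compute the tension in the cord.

I = ½MR² = (1/2)(1.23)(0.182)² = 0.02037 kg·m².
Block: mg − T = ma. Pulley: TR = Iα. No-slip: a = αR, so T = (I/R²)a = 0.6150·a.
Then mg = (m + 0.6150)a, so a = (7.07)(9.81)/(7.07 + 0.6150) = 9.025 m/s².
T = 0.6150·a = 5.550 N.

T ≈ 5.55 N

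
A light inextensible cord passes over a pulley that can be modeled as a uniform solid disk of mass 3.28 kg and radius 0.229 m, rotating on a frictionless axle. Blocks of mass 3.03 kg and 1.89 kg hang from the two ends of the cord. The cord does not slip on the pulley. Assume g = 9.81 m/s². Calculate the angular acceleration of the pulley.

α ≈ 7.44 rad/s²

I = ½MR² = (1/2)(3.28)(0.229)² = 0.08600 kg·m².
Heavier block: m₁g − T₁ = m₁a. Lighter block: T₂ − m₂g = m₂a.
Pulley: (T₁ − T₂)R = Iα = I(a/R), so T₁ − T₂ = (I/R²)a = (1/2)M_p a = 1.640·a.
Adding the three: (m₁ − m₂)g = (m₁ + m₂ + 1.640)a, so a = (3.03 − 1.89)(9.81)/(3.03 + 1.89 + 1.640) = 1.705 m/s².
α = a/R = 1.705/0.229 = 7.444 rad/s².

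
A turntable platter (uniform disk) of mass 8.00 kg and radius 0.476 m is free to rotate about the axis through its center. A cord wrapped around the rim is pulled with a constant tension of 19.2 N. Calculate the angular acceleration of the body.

α ≈ 10.1 rad/s²

I = ½MR² = (1/2)(8.00)(0.476)² = 0.9063 kg·m².
τ = F R = (19.2)(0.476) = 9.139 N·m.
Newton's second law for rotation, τ = Iα, gives α = τ/I = 9.139/0.9063 = 10.08 rad/s².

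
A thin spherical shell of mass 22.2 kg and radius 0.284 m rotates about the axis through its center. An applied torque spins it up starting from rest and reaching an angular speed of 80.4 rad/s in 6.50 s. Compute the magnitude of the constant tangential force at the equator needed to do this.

F ≈ 52.0 N

I = (2/3)MR² = (2/3)(22.2)(0.284)² = 1.194 kg·m².
α = Δω/Δt = (80.4 − 0)/6.50 = 12.37 rad/s².
The required torque is τ = Iα = (1.194)(12.37) = 14.77 N·m.
A tangential force at the equator gives τ = FR, so F = τ/R = 14.77/0.284 = 51.99 N.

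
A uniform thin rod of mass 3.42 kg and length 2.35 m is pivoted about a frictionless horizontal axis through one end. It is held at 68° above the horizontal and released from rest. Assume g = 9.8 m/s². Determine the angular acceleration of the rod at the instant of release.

About the pivot, I = (1/3)ML² = (1/3)(3.42)(2.35)² = 6.296 kg·m².
The weight acts at the center, a distance L/2 = 1.175 m from the pivot; τ = Mg(L/2) cos 68° = 14.75 N·m.
α = τ/I = 14.75/6.296 = 2.343 rad/s².

α ≈ 2.34 rad/s²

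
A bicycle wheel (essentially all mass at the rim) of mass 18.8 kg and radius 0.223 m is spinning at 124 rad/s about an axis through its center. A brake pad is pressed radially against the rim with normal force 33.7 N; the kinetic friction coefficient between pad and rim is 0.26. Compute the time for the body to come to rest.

I = MR² = (18.8)(0.223)² = 0.9349 kg·m².
Friction force f = μN = (0.26)(33.7) = 8.762 N at the rim; torque magnitude τ = fR = 1.954 N·m, opposing ω.
|α| = τ/I = 1.954/0.9349 = 2.090 rad/s² (deceleration).
0 = ω₀ − |α|t ⇒ t = ω₀/|α| = 124/2.090 = 59.33 s.

t ≈ 59.3 s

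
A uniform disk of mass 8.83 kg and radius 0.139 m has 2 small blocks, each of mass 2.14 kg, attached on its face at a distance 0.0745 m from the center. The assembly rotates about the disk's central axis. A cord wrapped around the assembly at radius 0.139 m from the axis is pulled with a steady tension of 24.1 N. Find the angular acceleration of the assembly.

α ≈ 30.7 rad/s²

I_disk = ½MR² = ½(8.83)(0.139)² = 0.08530 kg·m².
I_blocks = 2·m·r² = 2(2.14)(0.0745)² = 0.02376 kg·m².
Total I = 0.1091 kg·m².
τ = F r = (24.1)(0.139) = 3.350 N·m.
α = τ/I = 3.350/0.1091 = 30.72 rad/s².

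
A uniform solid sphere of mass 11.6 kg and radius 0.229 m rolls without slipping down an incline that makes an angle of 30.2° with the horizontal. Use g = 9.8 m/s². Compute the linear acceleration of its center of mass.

Translation along the incline: Mg sinθ − f = Ma.
Rotation about the center: fR = Iα with I = (2/5)MR². No-slip gives a = αR, so f = (I/R²)a = (2/5)M a.
Substituting: Mg sinθ = (1 + 0.4000)Ma, so a = g sinθ/(1 + 0.4000) = (9.8) sin 30.2° / 1.400 = 3.521 m/s².

a ≈ 3.52 m/s²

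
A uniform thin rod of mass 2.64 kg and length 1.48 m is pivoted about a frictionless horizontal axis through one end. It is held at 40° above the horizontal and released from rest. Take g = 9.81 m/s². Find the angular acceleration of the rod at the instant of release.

α ≈ 7.62 rad/s²

About the pivot, I = (1/3)ML² = (1/3)(2.64)(1.48)² = 1.928 kg·m².
The weight acts at the center, a distance L/2 = 0.7400 m from the pivot; τ = Mg(L/2) cos 40° = 14.68 N·m.
α = τ/I = 14.68/1.928 = 7.616 rad/s².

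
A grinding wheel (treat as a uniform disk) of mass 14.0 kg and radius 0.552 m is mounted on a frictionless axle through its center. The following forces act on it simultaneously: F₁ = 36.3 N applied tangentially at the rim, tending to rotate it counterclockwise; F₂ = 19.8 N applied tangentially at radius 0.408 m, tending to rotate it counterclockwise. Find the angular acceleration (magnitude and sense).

I = ½MR² = (1/2)(14.0)(0.552)² = 2.133 kg·m².
Taking counterclockwise as positive: τ₁ = +(36.3)(0.552) = +20.04 N·m; τ₂ = +(19.8)(0.408) = +8.078 N·m.
Net torque τ = 28.12 N·m.
α = τ/I = 28.12/2.133 = 13.18 rad/s².

α ≈ 13.2 rad/s², counterclockwise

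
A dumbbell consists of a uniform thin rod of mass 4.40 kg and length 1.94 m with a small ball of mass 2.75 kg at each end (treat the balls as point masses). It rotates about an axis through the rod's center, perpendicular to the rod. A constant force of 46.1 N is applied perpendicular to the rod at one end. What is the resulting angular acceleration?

α ≈ 6.82 rad/s²

I_rod = (1/12)ML² = (1/12)(4.40)(1.94)² = 1.380 kg·m².
I_balls = 2·m·(L/2)² = 2(2.75)(0.9700)² = 5.175 kg·m².
Total I = 6.555 kg·m².
τ = F·(L/2) = (46.1)(0.970) = 44.72 N·m.
α = τ/I = 44.72/6.555 = 6.822 rad/s².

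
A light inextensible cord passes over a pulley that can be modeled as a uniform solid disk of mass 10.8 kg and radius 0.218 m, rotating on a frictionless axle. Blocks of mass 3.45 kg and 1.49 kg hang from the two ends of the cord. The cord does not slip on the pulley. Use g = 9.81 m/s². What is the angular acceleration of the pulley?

I = ½MR² = (1/2)(10.8)(0.218)² = 0.2566 kg·m².
Heavier block: m₁g − T₁ = m₁a. Lighter block: T₂ − m₂g = m₂a.
Pulley: (T₁ − T₂)R = Iα = I(a/R), so T₁ − T₂ = (I/R²)a = (1/2)M_p a = 5.400·a.
Adding the three: (m₁ − m₂)g = (m₁ + m₂ + 5.400)a, so a = (3.45 − 1.49)(9.81)/(3.45 + 1.49 + 5.400) = 1.860 m/s².
α = a/R = 1.860/0.218 = 8.530 rad/s².

α ≈ 8.53 rad/s²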